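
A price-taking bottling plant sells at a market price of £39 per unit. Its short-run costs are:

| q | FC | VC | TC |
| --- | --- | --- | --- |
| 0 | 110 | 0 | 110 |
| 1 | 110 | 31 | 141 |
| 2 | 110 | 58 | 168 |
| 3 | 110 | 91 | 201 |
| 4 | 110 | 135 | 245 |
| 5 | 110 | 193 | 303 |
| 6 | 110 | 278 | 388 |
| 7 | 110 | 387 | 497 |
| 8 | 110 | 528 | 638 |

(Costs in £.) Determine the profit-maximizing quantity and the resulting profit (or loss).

q = 3; profit = -£84

Tabulate TR − TC: q=0: -110; q=1: -102; q=2: -90; q=3: -84; q=4: -89; q=5: -108; q=6: -154; q=7: -224; q=8: -326.
Profit is maximized at q = 3. AVC there is 91/3 = £30.33 ≤ P, so producing beats shutting down (which would give -£110).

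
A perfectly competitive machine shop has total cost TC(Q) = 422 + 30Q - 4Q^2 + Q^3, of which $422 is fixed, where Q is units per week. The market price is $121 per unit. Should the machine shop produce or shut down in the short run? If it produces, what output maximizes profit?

Strip out fixed cost: VC = 30Q - 4Q^2 + Q^3. Then AVC = 30 - 4Q + Q^2 and MC = 30 - 8Q + 3Q^2.
The AVC parabola has its vertex at Q = 4/2 = 2, where AVC = 30 - 4·2 + 2^2 = $26.
Because $121 ≥ $26, revenue can cover variable cost; the firm operates.
P = MC gives -91 - 8Q + 3Q^2 = 0, with roots -13/3 and 7. Take the larger (rising MC): Q* = 7.
Check: AVC at Q = 7 is $51 ≤ P, so revenue covers variable cost.
Profit = P·Q − TC = 121·7 − 779 = $68.

Produce at Q = 7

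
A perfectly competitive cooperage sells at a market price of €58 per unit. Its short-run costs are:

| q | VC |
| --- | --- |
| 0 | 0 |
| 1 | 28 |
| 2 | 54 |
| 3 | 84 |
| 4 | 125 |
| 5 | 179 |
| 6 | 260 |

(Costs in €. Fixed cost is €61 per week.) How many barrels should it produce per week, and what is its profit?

q = 5; profit = €50

Compute π = P·q − TC at each output: q=0: -61; q=1: -31; q=2: 1; q=3: 29; q=4: 46; q=5: 50; q=6: 27.
Profit is maximized at q = 5. AVC there is 179/5 = €35.80 ≤ P, so producing beats shutting down (which would give -€61).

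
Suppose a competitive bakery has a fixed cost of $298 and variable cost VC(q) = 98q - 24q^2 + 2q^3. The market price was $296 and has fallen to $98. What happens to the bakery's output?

Output falls from 11 to 8

AVC = 98 - 24q + 2q^2, minimized at q = 6 where min AVC = $26. MC = 98 - 48q + 6q^2.
At P = $296 ≥ min AVC, set P = MC on the rising branch: q = 11.
At P = $98 ≥ min AVC, set P = MC: q = 8. The firm stays open but cuts output.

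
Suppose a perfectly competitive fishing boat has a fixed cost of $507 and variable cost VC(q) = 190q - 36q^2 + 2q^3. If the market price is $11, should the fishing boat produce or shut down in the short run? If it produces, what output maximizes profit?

Variable cost is VC = 190q - 36q^2 + 2q^3, so AVC = VC/q = 190 - 36q + 2q^2 and MC = dTC/dq = 190 - 72q + 6q^2.
The AVC parabola has its vertex at q = 36/4 = 9, where AVC = 190 - 36·9 + 2·9^2 = $28.
Since P = $11 < min AVC = $28, price fails to cover variable cost at any output.
The firm minimizes its loss by shutting down and losing only its fixed cost of $507.

Shut down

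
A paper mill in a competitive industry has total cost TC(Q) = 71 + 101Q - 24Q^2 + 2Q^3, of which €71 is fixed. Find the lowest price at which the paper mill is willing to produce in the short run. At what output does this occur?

€29 per unit, at Q = 6

The firm shuts down when price falls below the minimum of average variable cost. AVC = VC/Q = 101 - 24Q + 2Q^2.
dAVC/dQ = -24 + 4Q = 0 gives Q = 6. min AVC = 101 - 24·6 + 2·6^2 = 29.
So the shutdown price is €29.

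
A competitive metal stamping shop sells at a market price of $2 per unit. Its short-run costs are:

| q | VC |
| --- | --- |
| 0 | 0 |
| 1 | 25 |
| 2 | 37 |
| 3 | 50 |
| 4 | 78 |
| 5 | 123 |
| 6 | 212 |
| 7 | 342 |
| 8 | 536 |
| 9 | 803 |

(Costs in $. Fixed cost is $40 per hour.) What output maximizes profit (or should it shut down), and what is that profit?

q = 0 (shut down); profit = -$40

Tabulate TR − TC: q=0: -40; q=1: -63; q=2: -73; q=3: -84; q=4: -110; q=5: -153; q=6: -240; q=7: -368; q=8: -560; q=9: -825.
Profit is highest at q = 0. Equivalently, the lowest AVC in the table is 50/3 ≈ $16.67 at q = 3, and P = $2 falls below it — price never covers variable cost, so the firm shuts down and loses only its fixed cost.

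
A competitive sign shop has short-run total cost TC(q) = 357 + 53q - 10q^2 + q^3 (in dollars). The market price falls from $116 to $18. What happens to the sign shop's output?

Output falls from 9 to 0 (the firm shuts down)

AVC = 53 - 10q + q^2, minimized at q = 5 where min AVC = $28. MC = 53 - 20q + 3q^2.
At P = $116 ≥ min AVC, set P = MC on the rising branch: q = 9.
At P = $18 < min AVC = $28, price no longer covers variable cost at any output, so the firm shuts down: q = 0.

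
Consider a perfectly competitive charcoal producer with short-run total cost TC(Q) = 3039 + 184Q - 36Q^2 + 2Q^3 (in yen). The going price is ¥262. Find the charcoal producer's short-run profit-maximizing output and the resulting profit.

AVC = 184 - 36Q + 2Q^2; min AVC = ¥22 at Q = 9. Since P = ¥262 ≥ min AVC, the firm produces.
MC = 184 - 72Q + 6Q^2. Setting P = MC and taking the root on the rising branch gives Q* = 13.
TR = 262·13 = 3406. TC = 3039 + 702 = 3741. Profit = 3406 − 3741 = -¥335.
Shutting down would mean losing the fixed cost of ¥3039, so operating at a loss of ¥335 is better by ¥2704.

Profit = -¥335 at Q = 13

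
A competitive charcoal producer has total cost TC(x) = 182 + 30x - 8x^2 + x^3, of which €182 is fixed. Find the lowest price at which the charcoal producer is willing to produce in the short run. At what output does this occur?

The shutdown price is the minimum of AVC. VC = 30x - 8x^2 + x^3, so AVC = 30 - 8x + x^2.
At the minimum of AVC, MC = AVC. MC = 30 - 16x + 3x^2; setting MC = AVC gives 2x^2 - 8x = 0, so x = 4. min AVC = 14.
The firm shuts down for any P below €14.

€14 per unit, at x = 4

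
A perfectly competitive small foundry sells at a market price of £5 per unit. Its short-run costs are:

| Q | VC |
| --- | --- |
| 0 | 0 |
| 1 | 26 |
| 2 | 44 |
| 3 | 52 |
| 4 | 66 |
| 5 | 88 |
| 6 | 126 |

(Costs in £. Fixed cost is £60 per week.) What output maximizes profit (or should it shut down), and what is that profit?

Tabulate TR − TC: Q=0: -60; Q=1: -81; Q=2: -94; Q=3: -97; Q=4: -106; Q=5: -123; Q=6: -156.
Profit is highest at Q = 0. Equivalently, the lowest AVC in the table is 66/4 ≈ £16.50 at Q = 4, and P = £5 falls below it — price never covers variable cost, so the firm shuts down and loses only its fixed cost.

Q = 0 (shut down); profit = -£60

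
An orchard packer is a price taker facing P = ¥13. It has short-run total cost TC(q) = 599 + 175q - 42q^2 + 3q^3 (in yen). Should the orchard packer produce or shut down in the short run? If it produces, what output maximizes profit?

Strip out fixed cost: VC = 175q - 42q^2 + 3q^3. Then AVC = 175 - 42q + 3q^2 and MC = 175 - 84q + 9q^2.
The AVC parabola has its vertex at q = 42/6 = 7, where AVC = 175 - 42·7 + 3·7^2 = ¥28.
Since P = ¥13 < min AVC = ¥28, price fails to cover variable cost at any output.
Shutting down limits the loss to fixed cost, ¥599.

Shut down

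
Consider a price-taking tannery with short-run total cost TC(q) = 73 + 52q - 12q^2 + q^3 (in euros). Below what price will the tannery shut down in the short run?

€16 per unit

The firm shuts down when price falls below the minimum of average variable cost. AVC = VC/q = 52 - 12q + q^2.
At the minimum of AVC, MC = AVC. MC = 52 - 24q + 3q^2; setting MC = AVC gives 2q^2 - 12q = 0, so q = 6. min AVC = 16.
For P < €16 the firm produces nothing.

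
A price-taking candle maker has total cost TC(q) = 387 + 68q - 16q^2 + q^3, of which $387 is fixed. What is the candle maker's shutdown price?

Short-run supply begins at min AVC. From VC = 68q - 16q^2 + q^3, AVC = 68 - 16q + q^2.
At the minimum of AVC, MC = AVC. MC = 68 - 32q + 3q^2; setting MC = AVC gives 2q^2 - 16q = 0, so q = 8. min AVC = 4.
The firm shuts down for any P below $4.

$4 per unit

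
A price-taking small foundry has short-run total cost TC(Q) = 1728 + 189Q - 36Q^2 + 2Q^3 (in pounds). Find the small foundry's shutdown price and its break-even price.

Shutdown price = min AVC. AVC = 189 - 36Q + 2Q^2, with vertex at Q = 9 and minimum £27.
ATC = 1728/Q + 189 - 36Q + 2Q^2. Setting dATC/dQ = −1728/Q^2 − 36 + 4Q = 0 gives Q = 12 (since 4·12^3 − 36·12^2 = 1728).
min ATC = 1728/12 + 189 − 36·12 + 2·12^2 = £189. That is the break-even price.
Between these two prices the firm operates at a loss; above £189 it earns a profit.

Shutdown price = £27; break-even price = £189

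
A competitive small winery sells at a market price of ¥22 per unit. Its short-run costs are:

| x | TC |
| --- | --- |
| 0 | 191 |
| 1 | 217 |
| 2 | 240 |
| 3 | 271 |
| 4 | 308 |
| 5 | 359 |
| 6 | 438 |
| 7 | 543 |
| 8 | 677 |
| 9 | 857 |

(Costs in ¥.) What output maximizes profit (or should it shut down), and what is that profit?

Compute π = P·x − TC at each output: x=0: -191; x=1: -195; x=2: -196; x=3: -205; x=4: -220; x=5: -249; x=6: -306; x=7: -389; x=8: -501; x=9: -659.
Profit is highest at x = 0. Equivalently, the lowest AVC in the table is 49/2 ≈ ¥24.50 at x = 2, and P = ¥22 falls below it — price never covers variable cost, so the firm shuts down and loses only its fixed cost.

x = 0 (shut down); profit = -¥191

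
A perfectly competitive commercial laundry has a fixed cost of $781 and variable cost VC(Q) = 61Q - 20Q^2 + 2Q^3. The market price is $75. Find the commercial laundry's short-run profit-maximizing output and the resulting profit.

AVC = 61 - 20Q + 2Q^2; min AVC = $11 at Q = 5. Since P = $75 ≥ min AVC, the firm produces.
MC = 61 - 40Q + 6Q^2. Setting P = MC and taking the root on the rising branch gives Q* = 7.
TR = 75·7 = 525. TC = 781 + 133 = 914. Profit = 525 − 914 = -$389.
By producing, the firm covers all variable cost plus $392 of fixed cost; shutting down would lose the full $781.

Profit = -$389 at Q = 7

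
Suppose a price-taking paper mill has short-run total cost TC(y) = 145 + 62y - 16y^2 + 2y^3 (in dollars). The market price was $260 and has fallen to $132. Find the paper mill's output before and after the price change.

AVC = 62 - 16y + 2y^2, minimized at y = 4 where min AVC = $30. MC = 62 - 32y + 6y^2.
With P = $260 above the shutdown price, P = MC gives y = 9.
At P = $132 ≥ min AVC, set P = MC: y = 7. The firm stays open but cuts output.

Output falls from 9 to 7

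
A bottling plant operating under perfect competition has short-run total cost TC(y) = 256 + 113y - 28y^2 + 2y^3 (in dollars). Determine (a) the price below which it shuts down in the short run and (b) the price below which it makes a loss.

AVC = 113 - 28y + 2y^2; minimized at y = 7, giving min AVC = $15. That is the shutdown price.
ATC = 256/y + 113 - 28y + 2y^2. Setting dATC/dy = −256/y^2 − 28 + 4y = 0 gives y = 8 (since 4·8^3 − 28·8^2 = 256).
min ATC = 256/8 + 113 − 28·8 + 2·8^2 = $49. That is the break-even price.
Between these two prices the firm operates at a loss; above $49 it earns a profit.

Shutdown price = $15; break-even price = $49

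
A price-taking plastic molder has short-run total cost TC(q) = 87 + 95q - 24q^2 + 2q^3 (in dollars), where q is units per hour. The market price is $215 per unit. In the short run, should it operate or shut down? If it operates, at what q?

Produce at q = 10

From TC, MC = TC'(q) = 95 - 48q + 6q^2 and AVC = VC/q = 95 - 24q + 2q^2.
AVC is minimized where dAVC/dq = -24 + 4q = 0, at q = 6; min AVC = 95 - 24·6 + 2·6^2 = $23.
P = $215 exceeds min AVC = $23, so the firm stays open.
Solving P = MC: -120 - 48q + 6q^2 = 0 ⇒ q = -2 or 10. On the upward-sloping branch, q* = 10.
Check: AVC at q = 10 is $55 ≤ P, so revenue covers variable cost.
Profit = P·q − TC = 215·10 − 637 = $1513.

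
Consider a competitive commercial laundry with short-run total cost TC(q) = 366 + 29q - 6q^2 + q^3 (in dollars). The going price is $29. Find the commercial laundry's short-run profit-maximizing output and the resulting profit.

AVC = 29 - 6q + q^2; min AVC = $20 at q = 3. Since P = $29 ≥ min AVC, the firm produces.
With MC = 29 - 12q + 3q^2, P = MC on the upward-sloping part at q* = 4.
TR = 29·4 = 116. TC = 366 + 84 = 450. Profit = 116 − 450 = -$334.
Shutting down would mean losing the fixed cost of $366, so operating at a loss of $334 is better by $32.

Profit = -$334 at q = 4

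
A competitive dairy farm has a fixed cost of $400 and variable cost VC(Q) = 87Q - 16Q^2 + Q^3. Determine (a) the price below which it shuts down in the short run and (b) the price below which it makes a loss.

Shutdown price = $23; break-even price = $67

Shutdown price = min AVC. AVC = 87 - 16Q + Q^2, with vertex at Q = 8 and minimum $23.
ATC = 400/Q + 87 - 16Q + Q^2. Setting dATC/dQ = −400/Q^2 − 16 + 2Q = 0 gives Q = 10 (since 2·10^3 − 16·10^2 = 400).
min ATC = 400/10 + 87 − 16·10 + 10^2 = $67. That is the break-even price.
For $23 ≤ P < $67 the firm produces at a loss; below $23 it shuts down.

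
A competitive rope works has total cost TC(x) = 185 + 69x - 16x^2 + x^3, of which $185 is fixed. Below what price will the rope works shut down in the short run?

The firm shuts down when price falls below the minimum of average variable cost. AVC = VC/x = 69 - 16x + x^2.
dAVC/dx = -16 + 2x = 0 gives x = 8. min AVC = 69 - 16·8 + 8^2 = 5.
For P < $5 the firm produces nothing.

$5 per unit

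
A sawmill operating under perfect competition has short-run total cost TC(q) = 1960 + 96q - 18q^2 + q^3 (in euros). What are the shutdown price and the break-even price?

Shutdown price = €15; break-even price = €180

Shutdown price = min AVC. AVC = 96 - 18q + q^2, with vertex at q = 9 and minimum €15.
ATC = 1960/q + 96 - 18q + q^2. Setting dATC/dq = −1960/q^2 − 18 + 2q = 0 gives q = 14 (since 2·14^3 − 18·14^2 = 1960).
min ATC = 1960/14 + 96 − 18·14 + 14^2 = €180. That is the break-even price.
Between these two prices the firm operates at a loss; above €180 it earns a profit.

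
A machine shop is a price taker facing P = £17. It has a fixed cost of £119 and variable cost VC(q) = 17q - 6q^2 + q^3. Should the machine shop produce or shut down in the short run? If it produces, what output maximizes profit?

Produce at q = 4

Strip out fixed cost: VC = 17q - 6q^2 + q^3. Then AVC = 17 - 6q + q^2 and MC = 17 - 12q + 3q^2.
The AVC parabola has its vertex at q = 6/2 = 3, where AVC = 17 - 6·3 + 3^2 = £8.
Because £17 ≥ £8, revenue can cover variable cost; the firm operates.
Set P = MC: 17 = 17 - 12q + 3q^2 → -12q + 3q^2 = 0. The roots are q = 0 and q = 4; the profit-maximizing output is on the rising part of MC, so q* = 4.
Check: AVC at q = 4 is £9 ≤ P, so revenue covers variable cost.
Profit = P·q − TC = 17·4 − 155 = -£87, a loss, but smaller than the £119 fixed cost the firm would lose by shutting down.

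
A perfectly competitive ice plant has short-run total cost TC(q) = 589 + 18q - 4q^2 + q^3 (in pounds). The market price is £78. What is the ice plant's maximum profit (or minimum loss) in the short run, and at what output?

AVC = 18 - 4q + q^2 has its minimum £14 at q = 2; price £78 clears that bar, so the firm operates.
With MC = 18 - 8q + 3q^2, P = MC on the upward-sloping part at q* = 6.
TR = 78·6 = 468. TC = 589 + 180 = 769. Profit = 468 − 769 = -£301.
Shutting down would mean losing the fixed cost of £589, so operating at a loss of £301 is better by £288.

Profit = -£301 at q = 6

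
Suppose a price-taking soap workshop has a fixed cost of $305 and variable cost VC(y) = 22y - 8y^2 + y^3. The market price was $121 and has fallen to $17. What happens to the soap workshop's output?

AVC = 22 - 8y + y^2, minimized at y = 4 where min AVC = $6. MC = 22 - 16y + 3y^2.
With P = $121 above the shutdown price, P = MC gives y = 9.
At P = $17 ≥ min AVC, set P = MC: y = 5. The firm stays open but cuts output.

Output falls from 9 to 5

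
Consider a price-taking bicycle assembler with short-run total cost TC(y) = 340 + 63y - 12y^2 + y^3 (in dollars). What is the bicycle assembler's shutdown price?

$27 per unit

Short-run supply begins at min AVC. From VC = 63y - 12y^2 + y^3, AVC = 63 - 12y + y^2.
dAVC/dy = -12 + 2y = 0 gives y = 6. min AVC = 63 - 12·6 + 6^2 = 27.
The firm shuts down for any P below $27.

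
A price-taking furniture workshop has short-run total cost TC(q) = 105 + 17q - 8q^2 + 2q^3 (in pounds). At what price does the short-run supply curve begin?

£9 per unit

The shutdown price is the minimum of AVC. VC = 17q - 8q^2 + 2q^3, so AVC = 17 - 8q + 2q^2.
dAVC/dq = -8 + 4q = 0 gives q = 2. min AVC = 17 - 8·2 + 2·2^2 = 9.
The firm shuts down for any P below £9.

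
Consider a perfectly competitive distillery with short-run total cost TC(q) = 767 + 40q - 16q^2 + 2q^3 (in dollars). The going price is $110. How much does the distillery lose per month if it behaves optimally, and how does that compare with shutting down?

AVC = 40 - 16q + 2q^2; min AVC = $8 at q = 4. Since P = $110 ≥ min AVC, the firm produces.
MC = 40 - 32q + 6q^2. Setting P = MC and taking the root on the rising branch gives q* = 7.
TR = 110·7 = 770. TC = 767 + 182 = 949. Profit = 770 − 949 = -$179.
That loss of $179 beats the $767 the firm would lose by shutting down; producing recovers $588 of fixed cost.

Profit = -$179 at q = 7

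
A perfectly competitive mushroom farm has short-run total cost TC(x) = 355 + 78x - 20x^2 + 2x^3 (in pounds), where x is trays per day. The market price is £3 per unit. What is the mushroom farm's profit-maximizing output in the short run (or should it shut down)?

Strip out fixed cost: VC = 78x - 20x^2 + 2x^3. Then AVC = 78 - 20x + 2x^2 and MC = 78 - 40x + 6x^2.
The AVC parabola has its vertex at x = 20/4 = 5, where AVC = 78 - 20·5 + 2·5^2 = £28.
P = £3 lies below min AVC = £28; no output level covers variable cost.
Best response: produce nothing and absorb the £355 fixed cost.

Shut down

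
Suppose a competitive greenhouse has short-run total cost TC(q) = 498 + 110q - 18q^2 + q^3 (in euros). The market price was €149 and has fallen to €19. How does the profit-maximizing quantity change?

Output falls from 13 to 0 (the firm shuts down)

MC = 110 - 36q + 3q^2; the shutdown threshold is min AVC = €29 (at q = 9).
With P = €149 above the shutdown price, P = MC gives q = 13.
At P = €19 < min AVC = €29, price no longer covers variable cost at any output, so the firm shuts down: q = 0.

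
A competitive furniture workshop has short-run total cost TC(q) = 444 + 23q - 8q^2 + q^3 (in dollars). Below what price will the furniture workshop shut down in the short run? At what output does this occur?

The shutdown price is the minimum of AVC. VC = 23q - 8q^2 + q^3, so AVC = 23 - 8q + q^2.
At the minimum of AVC, MC = AVC. MC = 23 - 16q + 3q^2; setting MC = AVC gives 2q^2 - 8q = 0, so q = 4. min AVC = 7.
The firm shuts down for any P below $7.

$7 per unit, at q = 4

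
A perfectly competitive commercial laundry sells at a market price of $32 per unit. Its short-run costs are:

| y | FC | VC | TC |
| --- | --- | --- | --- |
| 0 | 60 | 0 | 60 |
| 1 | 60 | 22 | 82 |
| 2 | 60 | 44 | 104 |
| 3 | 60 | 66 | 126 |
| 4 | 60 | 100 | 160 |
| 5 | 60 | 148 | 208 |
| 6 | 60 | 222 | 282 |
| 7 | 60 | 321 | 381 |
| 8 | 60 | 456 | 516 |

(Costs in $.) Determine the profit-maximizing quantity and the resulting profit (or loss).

Compute π = P·y − TC at each output: y=0: -60; y=1: -50; y=2: -40; y=3: -30; y=4: -32; y=5: -48; y=6: -90; y=7: -157; y=8: -260.
Profit is maximized at y = 3. AVC there is 66/3 = $22 ≤ P, so producing beats shutting down (which would give -$60).

y = 3; profit = -$30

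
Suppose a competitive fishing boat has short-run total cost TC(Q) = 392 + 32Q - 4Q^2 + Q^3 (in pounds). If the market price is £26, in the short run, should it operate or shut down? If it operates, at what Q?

Variable cost is VC = 32Q - 4Q^2 + Q^3, so AVC = VC/Q = 32 - 4Q + Q^2 and MC = dTC/dQ = 32 - 8Q + 3Q^2.
AVC hits its minimum where MC = AVC, at Q = 2, giving min AVC = 32 - 4·2 + 2^2 = £28.
With P < min AVC (£26 < £28), every unit sold adds to the loss.
Shutting down limits the loss to fixed cost, £392.

Shut down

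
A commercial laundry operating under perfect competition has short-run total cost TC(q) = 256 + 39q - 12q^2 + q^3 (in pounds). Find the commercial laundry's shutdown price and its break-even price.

AVC = 39 - 12q + q^2; minimized at q = 6, giving min AVC = £3. That is the shutdown price.
ATC = 256/q + 39 - 12q + q^2. Setting dATC/dq = −256/q^2 − 12 + 2q = 0 gives q = 8 (since 2·8^3 − 12·8^2 = 256).
min ATC = 256/8 + 39 − 12·8 + 8^2 = £39. That is the break-even price.
Between these two prices the firm operates at a loss; above £39 it earns a profit.

Shutdown price = £3; break-even price = £39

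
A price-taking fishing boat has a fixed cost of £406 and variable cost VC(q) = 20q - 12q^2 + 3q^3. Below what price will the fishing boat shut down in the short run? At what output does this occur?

£8 per unit, at q = 2

The shutdown price is the minimum of AVC. VC = 20q - 12q^2 + 3q^3, so AVC = 20 - 12q + 3q^2.
At the minimum of AVC, MC = AVC. MC = 20 - 24q + 9q^2; setting MC = AVC gives 6q^2 - 12q = 0, so q = 2. min AVC = 8.
For P < £8 the firm produces nothing.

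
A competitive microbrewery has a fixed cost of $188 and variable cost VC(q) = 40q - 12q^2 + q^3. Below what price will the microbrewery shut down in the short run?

The shutdown price is the minimum of AVC. VC = 40q - 12q^2 + q^3, so AVC = 40 - 12q + q^2.
dAVC/dq = -12 + 2q = 0 gives q = 6. min AVC = 40 - 12·6 + 6^2 = 4.
So the shutdown price is $4.

$4 per unit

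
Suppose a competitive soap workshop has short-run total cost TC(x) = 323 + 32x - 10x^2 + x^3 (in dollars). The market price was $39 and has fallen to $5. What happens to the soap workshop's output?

MC = 32 - 20x + 3x^2; the shutdown threshold is min AVC = $7 (at x = 5).
With P = $39 above the shutdown price, P = MC gives x = 7.
At P = $5 < min AVC = $7, price no longer covers variable cost at any output, so the firm shuts down: x = 0.

Output falls from 7 to 0 (the firm shuts down)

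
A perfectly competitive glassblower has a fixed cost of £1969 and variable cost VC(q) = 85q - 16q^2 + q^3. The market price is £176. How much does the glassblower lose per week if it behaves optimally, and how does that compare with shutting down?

Profit = -£279 at q = 13

AVC = 85 - 16q + q^2 has its minimum £21 at q = 8; price £176 clears that bar, so the firm operates.
MC = 85 - 32q + 3q^2. Setting P = MC and taking the root on the rising branch gives q* = 13.
TR = 176·13 = 2288. TC = 1969 + 598 = 2567. Profit = 2288 − 2567 = -£279.
That loss of £279 beats the £1969 the firm would lose by shutting down; producing recovers £1690 of fixed cost.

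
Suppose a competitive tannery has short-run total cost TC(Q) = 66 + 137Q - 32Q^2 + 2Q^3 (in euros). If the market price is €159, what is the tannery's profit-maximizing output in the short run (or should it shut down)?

Strip out fixed cost: VC = 137Q - 32Q^2 + 2Q^3. Then AVC = 137 - 32Q + 2Q^2 and MC = 137 - 64Q + 6Q^2.
AVC is minimized where dAVC/dQ = -32 + 4Q = 0, at Q = 8; min AVC = 137 - 32·8 + 2·8^2 = €9.
Since P = €159 ≥ min AVC = €9, price covers variable cost and the firm should produce.
Solving P = MC: -22 - 64Q + 6Q^2 = 0 ⇒ Q = -1/3 or 11. On the upward-sloping branch, Q* = 11.
Check: AVC at Q = 11 is €27 ≤ P, so revenue covers variable cost.
Profit = P·Q − TC = 159·11 − 363 = €1386.

Produce at Q = 11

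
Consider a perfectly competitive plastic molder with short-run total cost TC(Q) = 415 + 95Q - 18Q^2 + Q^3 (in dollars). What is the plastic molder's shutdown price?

Short-run supply begins at min AVC. From VC = 95Q - 18Q^2 + Q^3, AVC = 95 - 18Q + Q^2.
At the minimum of AVC, MC = AVC. MC = 95 - 36Q + 3Q^2; setting MC = AVC gives 2Q^2 - 18Q = 0, so Q = 9. min AVC = 14.
For P < $14 the firm produces nothing.

$14 per unit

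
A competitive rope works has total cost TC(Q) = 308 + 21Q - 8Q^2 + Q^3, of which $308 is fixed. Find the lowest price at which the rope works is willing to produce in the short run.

Short-run supply begins at min AVC. From VC = 21Q - 8Q^2 + Q^3, AVC = 21 - 8Q + Q^2.
dAVC/dQ = -8 + 2Q = 0 gives Q = 4. min AVC = 21 - 8·4 + 4^2 = 5.
For P < $5 the firm produces nothing.

$5 per unit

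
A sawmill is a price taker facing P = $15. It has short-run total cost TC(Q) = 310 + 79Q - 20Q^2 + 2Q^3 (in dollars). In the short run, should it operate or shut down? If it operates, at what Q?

From TC, MC = TC'(Q) = 79 - 40Q + 6Q^2 and AVC = VC/Q = 79 - 20Q + 2Q^2.
AVC hits its minimum where MC = AVC, at Q = 5, giving min AVC = 79 - 20·5 + 2·5^2 = $29.
Since P = $15 < min AVC = $29, price fails to cover variable cost at any output.
The firm minimizes its loss by shutting down and losing only its fixed cost of $310.

Shut down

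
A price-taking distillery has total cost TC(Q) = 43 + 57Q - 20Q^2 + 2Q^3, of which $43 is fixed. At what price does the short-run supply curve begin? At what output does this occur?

$7 per unit, at Q = 5

The shutdown price is the minimum of AVC. VC = 57Q - 20Q^2 + 2Q^3, so AVC = 57 - 20Q + 2Q^2.
At the minimum of AVC, MC = AVC. MC = 57 - 40Q + 6Q^2; setting MC = AVC gives 4Q^2 - 20Q = 0, so Q = 5. min AVC = 7.
The firm shuts down for any P below $7.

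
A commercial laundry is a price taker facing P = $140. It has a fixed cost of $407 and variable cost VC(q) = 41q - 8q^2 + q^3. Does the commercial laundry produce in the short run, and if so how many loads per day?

Produce at q = 9

Variable cost is VC = 41q - 8q^2 + q^3, so AVC = VC/q = 41 - 8q + q^2 and MC = dTC/dq = 41 - 16q + 3q^2.
AVC hits its minimum where MC = AVC, at q = 4, giving min AVC = 41 - 8·4 + 4^2 = $25.
P = $140 exceeds min AVC = $25, so the firm stays open.
P = MC gives -99 - 16q + 3q^2 = 0, with roots -11/3 and 9. Take the larger (rising MC): q* = 9.
Check: AVC at q = 9 is $50 ≤ P, so revenue covers variable cost.
Profit = P·q − TC = 140·9 − 857 = $403.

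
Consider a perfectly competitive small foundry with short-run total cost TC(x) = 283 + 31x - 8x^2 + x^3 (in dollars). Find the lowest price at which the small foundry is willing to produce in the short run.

$15 per unit

Short-run supply begins at min AVC. From VC = 31x - 8x^2 + x^3, AVC = 31 - 8x + x^2.
At the minimum of AVC, MC = AVC. MC = 31 - 16x + 3x^2; setting MC = AVC gives 2x^2 - 8x = 0, so x = 4. min AVC = 15.
The firm shuts down for any P below $15.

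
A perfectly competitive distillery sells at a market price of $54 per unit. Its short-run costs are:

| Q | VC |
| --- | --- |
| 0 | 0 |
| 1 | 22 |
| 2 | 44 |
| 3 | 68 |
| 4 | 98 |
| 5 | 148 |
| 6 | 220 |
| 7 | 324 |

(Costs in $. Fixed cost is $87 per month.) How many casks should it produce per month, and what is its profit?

Compute π = P·Q − TC at each output: Q=0: -87; Q=1: -55; Q=2: -23; Q=3: 7; Q=4: 31; Q=5: 35; Q=6: 17; Q=7: -33.
Profit is maximized at Q = 5. AVC there is 148/5 = $29.60 ≤ P, so producing beats shutting down (which would give -$87).

Q = 5; profit = $35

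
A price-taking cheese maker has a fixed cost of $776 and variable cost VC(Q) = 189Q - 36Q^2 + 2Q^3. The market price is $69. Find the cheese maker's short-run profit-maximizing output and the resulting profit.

Profit = -$376 at Q = 10

AVC = 189 - 36Q + 2Q^2; min AVC = $27 at Q = 9. Since P = $69 ≥ min AVC, the firm produces.
With MC = 189 - 72Q + 6Q^2, P = MC on the upward-sloping part at Q* = 10.
TR = 69·10 = 690. TC = 776 + 290 = 1066. Profit = 690 − 1066 = -$376.
That loss of $376 beats the $776 the firm would lose by shutting down; producing recovers $400 of fixed cost.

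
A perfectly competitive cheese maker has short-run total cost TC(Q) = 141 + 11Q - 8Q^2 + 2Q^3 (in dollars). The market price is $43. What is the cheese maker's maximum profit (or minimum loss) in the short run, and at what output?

Profit = -$13 at Q = 4

AVC = 11 - 8Q + 2Q^2 has its minimum $3 at Q = 2; price $43 clears that bar, so the firm operates.
With MC = 11 - 16Q + 6Q^2, P = MC on the upward-sloping part at Q* = 4.
TR = 43·4 = 172. TC = 141 + 44 = 185. Profit = 172 − 185 = -$13.
By producing, the firm covers all variable cost plus $128 of fixed cost; shutting down would lose the full $141.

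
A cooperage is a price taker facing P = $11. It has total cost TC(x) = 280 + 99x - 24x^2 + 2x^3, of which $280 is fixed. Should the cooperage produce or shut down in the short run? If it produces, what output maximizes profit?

Strip out fixed cost: VC = 99x - 24x^2 + 2x^3. Then AVC = 99 - 24x + 2x^2 and MC = 99 - 48x + 6x^2.
AVC hits its minimum where MC = AVC, at x = 6, giving min AVC = 99 - 24·6 + 2·6^2 = $27.
P = $11 lies below min AVC = $27; no output level covers variable cost.
Shutting down limits the loss to fixed cost, $280.

Shut down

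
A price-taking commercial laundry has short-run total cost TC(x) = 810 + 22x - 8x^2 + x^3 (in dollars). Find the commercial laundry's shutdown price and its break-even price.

Shutdown price = $6; break-even price = $121

Shutdown price = min AVC. AVC = 22 - 8x + x^2, with vertex at x = 4 and minimum $6.
ATC = 810/x + 22 - 8x + x^2. Setting dATC/dx = −810/x^2 − 8 + 2x = 0 gives x = 9 (since 2·9^3 − 8·9^2 = 810).
min ATC = 810/9 + 22 − 8·9 + 9^2 = $121. That is the break-even price.
Between these two prices the firm operates at a loss; above $121 it earns a profit.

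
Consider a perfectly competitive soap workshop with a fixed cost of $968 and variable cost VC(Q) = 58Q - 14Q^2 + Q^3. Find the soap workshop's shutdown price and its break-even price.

Shutdown price = $9; break-even price = $113

AVC = 58 - 14Q + Q^2; minimized at Q = 7, giving min AVC = $9. That is the shutdown price.
ATC = 968/Q + 58 - 14Q + Q^2. Setting dATC/dQ = −968/Q^2 − 14 + 2Q = 0 gives Q = 11 (since 2·11^3 − 14·11^2 = 968).
min ATC = 968/11 + 58 − 14·11 + 11^2 = $113. That is the break-even price.
Between these two prices the firm operates at a loss; above $113 it earns a profit.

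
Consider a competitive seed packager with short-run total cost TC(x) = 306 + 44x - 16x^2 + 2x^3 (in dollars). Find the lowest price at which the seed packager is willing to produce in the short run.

$12 per unit

The firm shuts down when price falls below the minimum of average variable cost. AVC = VC/x = 44 - 16x + 2x^2.
At the minimum of AVC, MC = AVC. MC = 44 - 32x + 6x^2; setting MC = AVC gives 4x^2 - 16x = 0, so x = 4. min AVC = 12.
For P < $12 the firm produces nothing.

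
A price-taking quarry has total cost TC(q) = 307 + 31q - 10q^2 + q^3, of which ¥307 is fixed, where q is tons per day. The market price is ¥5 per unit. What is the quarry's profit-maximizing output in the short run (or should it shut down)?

Shut down

Variable cost is VC = 31q - 10q^2 + q^3, so AVC = VC/q = 31 - 10q + q^2 and MC = dTC/dq = 31 - 20q + 3q^2.
AVC hits its minimum where MC = AVC, at q = 5, giving min AVC = 31 - 10·5 + 5^2 = ¥6.
P = ¥5 lies below min AVC = ¥6; no output level covers variable cost.
Shutting down limits the loss to fixed cost, ¥307.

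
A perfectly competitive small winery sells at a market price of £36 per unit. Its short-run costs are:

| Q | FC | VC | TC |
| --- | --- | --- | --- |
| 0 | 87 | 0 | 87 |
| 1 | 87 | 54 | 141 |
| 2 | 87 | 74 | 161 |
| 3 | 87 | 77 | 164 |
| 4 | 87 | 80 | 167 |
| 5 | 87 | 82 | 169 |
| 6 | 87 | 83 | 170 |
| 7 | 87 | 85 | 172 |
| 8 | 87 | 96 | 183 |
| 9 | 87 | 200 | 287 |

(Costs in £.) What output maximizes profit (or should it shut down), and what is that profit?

Tabulate TR − TC: Q=0: -87; Q=1: -105; Q=2: -89; Q=3: -56; Q=4: -23; Q=5: 11; Q=6: 46; Q=7: 80; Q=8: 105; Q=9: 37.
Profit is maximized at Q = 8. AVC there is 96/8 = £12 ≤ P, so producing beats shutting down (which would give -£87).

Q = 8; profit = £105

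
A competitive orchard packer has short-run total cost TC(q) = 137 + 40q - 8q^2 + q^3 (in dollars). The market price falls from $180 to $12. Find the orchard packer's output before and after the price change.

MC = 40 - 16q + 3q^2; the shutdown threshold is min AVC = $24 (at q = 4).
At P = $180 ≥ min AVC, set P = MC on the rising branch: q = 10.
At P = $12 < min AVC = $24, price no longer covers variable cost at any output, so the firm shuts down: q = 0.

Output falls from 10 to 0 (the firm shuts down)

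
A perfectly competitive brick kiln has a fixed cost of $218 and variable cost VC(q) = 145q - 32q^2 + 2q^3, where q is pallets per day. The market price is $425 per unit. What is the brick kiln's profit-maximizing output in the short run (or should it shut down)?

Strip out fixed cost: VC = 145q - 32q^2 + 2q^3. Then AVC = 145 - 32q + 2q^2 and MC = 145 - 64q + 6q^2.
AVC is minimized where dAVC/dq = -32 + 4q = 0, at q = 8; min AVC = 145 - 32·8 + 2·8^2 = $17.
P = $425 exceeds min AVC = $17, so the firm stays open.
P = MC gives -280 - 64q + 6q^2 = 0, with roots -10/3 and 14. Take the larger (rising MC): q* = 14.
Check: AVC at q = 14 is $89 ≤ P, so revenue covers variable cost.
Profit = P·q − TC = 425·14 − 1464 = $4486.

Produce at q = 14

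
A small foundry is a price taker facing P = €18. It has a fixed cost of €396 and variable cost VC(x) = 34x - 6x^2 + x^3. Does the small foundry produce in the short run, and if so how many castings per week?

Shut down

Strip out fixed cost: VC = 34x - 6x^2 + x^3. Then AVC = 34 - 6x + x^2 and MC = 34 - 12x + 3x^2.
The AVC parabola has its vertex at x = 6/2 = 3, where AVC = 34 - 6·3 + 3^2 = €25.
With P < min AVC (€18 < €25), every unit sold adds to the loss.
The firm minimizes its loss by shutting down and losing only its fixed cost of €396.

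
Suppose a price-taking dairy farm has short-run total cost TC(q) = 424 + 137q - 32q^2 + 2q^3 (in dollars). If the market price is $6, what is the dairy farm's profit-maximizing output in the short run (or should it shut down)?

Shut down

Strip out fixed cost: VC = 137q - 32q^2 + 2q^3. Then AVC = 137 - 32q + 2q^2 and MC = 137 - 64q + 6q^2.
AVC is minimized where dAVC/dq = -32 + 4q = 0, at q = 8; min AVC = 137 - 32·8 + 2·8^2 = $9.
Since P = $6 < min AVC = $9, price fails to cover variable cost at any output.
Best response: produce nothing and absorb the $424 fixed cost.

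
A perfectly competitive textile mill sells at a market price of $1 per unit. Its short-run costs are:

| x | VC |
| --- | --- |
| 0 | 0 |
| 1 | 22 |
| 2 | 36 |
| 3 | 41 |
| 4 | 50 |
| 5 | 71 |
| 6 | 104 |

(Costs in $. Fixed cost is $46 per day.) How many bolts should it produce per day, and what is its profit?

x = 0 (shut down); profit = -$46

Compute π = P·x − TC at each output: x=0: -46; x=1: -67; x=2: -80; x=3: -84; x=4: -92; x=5: -112; x=6: -144.
Profit is highest at x = 0. Equivalently, the lowest AVC in the table is 50/4 ≈ $12.50 at x = 4, and P = $1 falls below it — price never covers variable cost, so the firm shuts down and loses only its fixed cost.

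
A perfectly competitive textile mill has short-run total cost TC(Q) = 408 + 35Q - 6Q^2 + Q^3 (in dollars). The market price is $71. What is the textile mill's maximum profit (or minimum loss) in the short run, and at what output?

AVC = 35 - 6Q + Q^2; min AVC = $26 at Q = 3. Since P = $71 ≥ min AVC, the firm produces.
MC = 35 - 12Q + 3Q^2. Setting P = MC and taking the root on the rising branch gives Q* = 6.
TR = 71·6 = 426. TC = 408 + 210 = 618. Profit = 426 − 618 = -$192.
That loss of $192 beats the $408 the firm would lose by shutting down; producing recovers $216 of fixed cost.

Profit = -$192 at Q = 6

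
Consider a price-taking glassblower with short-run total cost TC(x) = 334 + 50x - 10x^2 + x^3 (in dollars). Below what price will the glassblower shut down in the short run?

The firm shuts down when price falls below the minimum of average variable cost. AVC = VC/x = 50 - 10x + x^2.
At the minimum of AVC, MC = AVC. MC = 50 - 20x + 3x^2; setting MC = AVC gives 2x^2 - 10x = 0, so x = 5. min AVC = 25.
So the shutdown price is $25.

$25 per unit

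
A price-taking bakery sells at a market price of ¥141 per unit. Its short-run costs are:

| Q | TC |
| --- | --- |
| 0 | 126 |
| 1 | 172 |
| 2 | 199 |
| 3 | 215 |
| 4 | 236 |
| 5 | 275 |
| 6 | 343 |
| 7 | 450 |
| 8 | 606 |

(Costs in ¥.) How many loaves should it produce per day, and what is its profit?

Q = 7; profit = ¥537

Compute π = P·Q − TC at each output: Q=0: -126; Q=1: -31; Q=2: 83; Q=3: 208; Q=4: 328; Q=5: 430; Q=6: 503; Q=7: 537; Q=8: 522.
Profit is maximized at Q = 7. AVC there is 324/7 = ¥46.29 ≤ P, so producing beats shutting down (which would give -¥126).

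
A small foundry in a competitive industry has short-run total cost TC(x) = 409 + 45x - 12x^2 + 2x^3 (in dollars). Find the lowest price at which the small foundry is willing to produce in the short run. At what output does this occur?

The shutdown price is the minimum of AVC. VC = 45x - 12x^2 + 2x^3, so AVC = 45 - 12x + 2x^2.
At the minimum of AVC, MC = AVC. MC = 45 - 24x + 6x^2; setting MC = AVC gives 4x^2 - 12x = 0, so x = 3. min AVC = 27.
The firm shuts down for any P below $27.

$27 per unit, at x = 3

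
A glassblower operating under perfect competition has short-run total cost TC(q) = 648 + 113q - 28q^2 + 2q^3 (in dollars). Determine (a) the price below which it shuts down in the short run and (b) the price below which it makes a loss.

Shutdown price = $15; break-even price = $95

AVC = 113 - 28q + 2q^2; minimized at q = 7, giving min AVC = $15. That is the shutdown price.
ATC = 648/q + 113 - 28q + 2q^2. Setting dATC/dq = −648/q^2 − 28 + 4q = 0 gives q = 9 (since 4·9^3 − 28·9^2 = 648).
min ATC = 648/9 + 113 − 28·9 + 2·9^2 = $95. That is the break-even price.
Between these two prices the firm operates at a loss; above $95 it earns a profit.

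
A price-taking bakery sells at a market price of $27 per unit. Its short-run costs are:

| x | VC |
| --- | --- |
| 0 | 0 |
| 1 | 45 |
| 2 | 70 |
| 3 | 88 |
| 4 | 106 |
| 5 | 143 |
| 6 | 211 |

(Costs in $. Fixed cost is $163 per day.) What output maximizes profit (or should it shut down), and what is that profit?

x = 4; profit = -$161

Tabulate TR − TC: x=0: -163; x=1: -181; x=2: -179; x=3: -170; x=4: -161; x=5: -171; x=6: -212.
Profit is maximized at x = 4. AVC there is 106/4 = $26.50 ≤ P, so producing beats shutting down (which would give -$163).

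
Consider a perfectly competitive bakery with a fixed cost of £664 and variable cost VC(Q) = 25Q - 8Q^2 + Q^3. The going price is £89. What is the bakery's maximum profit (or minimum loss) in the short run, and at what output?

AVC = 25 - 8Q + Q^2 has its minimum £9 at Q = 4; price £89 clears that bar, so the firm operates.
With MC = 25 - 16Q + 3Q^2, P = MC on the upward-sloping part at Q* = 8.
TR = 89·8 = 712. TC = 664 + 200 = 864. Profit = 712 − 864 = -£152.
That loss of £152 beats the £664 the firm would lose by shutting down; producing recovers £512 of fixed cost.

Profit = -£152 at Q = 8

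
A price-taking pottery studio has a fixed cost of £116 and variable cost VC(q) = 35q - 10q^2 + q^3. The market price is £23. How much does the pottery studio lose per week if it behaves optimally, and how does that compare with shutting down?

Profit = -£44 at q = 6

AVC = 35 - 10q + q^2; min AVC = £10 at q = 5. Since P = £23 ≥ min AVC, the firm produces.
With MC = 35 - 20q + 3q^2, P = MC on the upward-sloping part at q* = 6.
TR = 23·6 = 138. TC = 116 + 66 = 182. Profit = 138 − 182 = -£44.
That loss of £44 beats the £116 the firm would lose by shutting down; producing recovers £72 of fixed cost.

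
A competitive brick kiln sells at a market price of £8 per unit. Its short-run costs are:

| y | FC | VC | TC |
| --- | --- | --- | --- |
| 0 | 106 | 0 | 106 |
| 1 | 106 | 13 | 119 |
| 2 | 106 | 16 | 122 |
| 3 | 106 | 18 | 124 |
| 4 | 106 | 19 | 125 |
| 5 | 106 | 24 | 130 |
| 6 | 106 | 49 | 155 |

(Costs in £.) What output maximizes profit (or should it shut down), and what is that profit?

y = 5; profit = -£90

Compute π = P·y − TC at each output: y=0: -106; y=1: -111; y=2: -106; y=3: -100; y=4: -93; y=5: -90; y=6: -107.
Profit is maximized at y = 5. AVC there is 24/5 = £4.80 ≤ P, so producing beats shutting down (which would give -£106).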